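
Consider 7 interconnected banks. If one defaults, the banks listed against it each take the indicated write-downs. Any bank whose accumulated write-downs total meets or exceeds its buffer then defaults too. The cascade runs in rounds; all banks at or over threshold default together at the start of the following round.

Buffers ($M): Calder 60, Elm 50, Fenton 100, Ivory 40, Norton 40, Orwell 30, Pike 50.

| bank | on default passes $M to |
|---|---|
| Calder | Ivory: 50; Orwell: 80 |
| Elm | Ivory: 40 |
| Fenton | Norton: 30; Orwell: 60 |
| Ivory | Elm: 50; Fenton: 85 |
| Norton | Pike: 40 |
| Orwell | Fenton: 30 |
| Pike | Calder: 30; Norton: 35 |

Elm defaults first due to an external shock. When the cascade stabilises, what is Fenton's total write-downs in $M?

85

Round 1 — Elm defaults (initial).
  Ivory: +40 → 40 ≥ 40
Round 2 — Ivory defaults.
  Fenton: +85 → 85 < 100
No further defaults.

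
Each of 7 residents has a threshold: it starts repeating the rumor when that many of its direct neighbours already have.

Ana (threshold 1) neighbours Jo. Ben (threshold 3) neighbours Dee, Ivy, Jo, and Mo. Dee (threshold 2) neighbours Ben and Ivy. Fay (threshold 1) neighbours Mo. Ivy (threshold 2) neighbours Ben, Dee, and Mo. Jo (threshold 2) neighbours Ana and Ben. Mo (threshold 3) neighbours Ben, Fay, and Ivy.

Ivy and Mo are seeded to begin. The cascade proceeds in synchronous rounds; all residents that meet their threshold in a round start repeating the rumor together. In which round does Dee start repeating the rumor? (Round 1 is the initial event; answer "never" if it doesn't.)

never

Round 1 — Ivy, Mo start repeating the rumor (initial).
Round 2 — checking thresholds:
  Ben: 2 of 4 neighbours < 3, below threshold.
  Dee: 1 of 2 neighbours < 2, below threshold.
  Fay: 1 of 1 neighbours ≥ 1, starts repeating the rumor.
Round 3 — no new spreads; cascade stops.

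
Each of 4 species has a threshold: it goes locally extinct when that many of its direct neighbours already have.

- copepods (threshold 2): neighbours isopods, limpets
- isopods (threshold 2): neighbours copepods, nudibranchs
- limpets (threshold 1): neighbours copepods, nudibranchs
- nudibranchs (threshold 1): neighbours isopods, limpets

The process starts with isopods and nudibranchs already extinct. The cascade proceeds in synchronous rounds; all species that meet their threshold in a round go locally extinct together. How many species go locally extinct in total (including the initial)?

Round 1 — isopods, nudibranchs go locally extinct (initial).
Round 2 — checking thresholds:
  copepods: 1 of 2 neighbours < 2, not yet.
  limpets: 1 of 2 neighbours ≥ 1, goes locally extinct.
Round 3 — checking thresholds:
  copepods: 2 of 2 neighbours ≥ 2, goes locally extinct.
Round 4 — no new extinctions; cascade stops.

4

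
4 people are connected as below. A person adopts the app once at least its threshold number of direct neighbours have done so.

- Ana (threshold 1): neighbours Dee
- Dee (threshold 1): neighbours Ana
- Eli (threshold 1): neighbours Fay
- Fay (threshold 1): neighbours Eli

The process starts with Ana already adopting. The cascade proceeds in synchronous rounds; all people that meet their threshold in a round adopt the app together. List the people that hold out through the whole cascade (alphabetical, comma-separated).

Round 1 — Ana adopts the app (initial).
Round 2 — checking thresholds:
  Dee: 1 of 1 neighbours ≥ 1, adopts the app.
Round 3 — no new adoptions; cascade stops.

Eli, Fay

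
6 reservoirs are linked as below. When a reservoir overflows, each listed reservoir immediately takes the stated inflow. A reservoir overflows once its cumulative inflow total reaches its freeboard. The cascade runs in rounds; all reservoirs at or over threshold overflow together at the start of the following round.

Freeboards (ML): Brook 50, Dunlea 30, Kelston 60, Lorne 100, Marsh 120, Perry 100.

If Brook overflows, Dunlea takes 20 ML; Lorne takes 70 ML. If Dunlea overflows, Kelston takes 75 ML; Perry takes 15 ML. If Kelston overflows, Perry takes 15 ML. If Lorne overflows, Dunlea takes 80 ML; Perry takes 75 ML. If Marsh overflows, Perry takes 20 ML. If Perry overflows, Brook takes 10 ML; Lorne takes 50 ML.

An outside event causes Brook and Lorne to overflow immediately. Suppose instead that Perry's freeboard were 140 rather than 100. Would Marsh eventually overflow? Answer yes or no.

With Perry's freeboard at 140:
Round 1 — Brook, Lorne overflow (initial).
  Dunlea: +20+80 → 100 ≥ 30
  Perry: +75 → 75 < 140
Round 2 — Dunlea overflows.
  Kelston: +75 → 75 ≥ 60
  Perry: +15 → 90 < 140
Round 3 — Kelston overflows.
  Perry: +15 → 105 < 140
No further overflows.

no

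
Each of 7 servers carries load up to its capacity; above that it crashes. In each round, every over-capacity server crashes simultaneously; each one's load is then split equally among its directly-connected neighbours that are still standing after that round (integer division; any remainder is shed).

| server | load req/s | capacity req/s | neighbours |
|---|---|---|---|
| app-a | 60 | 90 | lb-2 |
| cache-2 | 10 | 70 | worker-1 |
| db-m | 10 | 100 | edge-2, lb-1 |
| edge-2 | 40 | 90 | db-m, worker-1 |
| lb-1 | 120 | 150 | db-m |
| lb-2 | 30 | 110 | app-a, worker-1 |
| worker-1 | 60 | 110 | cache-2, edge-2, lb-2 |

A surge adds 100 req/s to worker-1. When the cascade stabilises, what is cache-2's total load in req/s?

Round 1 — worker-1 at 160 > 110. worker-1 crashes.
  worker-1 sheds 160 req/s to cache-2, edge-2, lb-2: 53 each (1 lost).
    cache-2: 10+53 = 63 ≤ 70
    edge-2: 40+53 = 93 > 90
    lb-2: 30+53 = 83 ≤ 110
Round 2 — edge-2 crashes.
  edge-2 sheds 93 req/s to db-m: 93 each.
    db-m: 10+93 = 103 > 100
Round 3 — db-m crashes.
  db-m sheds 103 req/s to lb-1: 103 each.
    lb-1: 120+103 = 223 > 150
Round 4 — lb-1 crashes.
  lb-1 sheds 223 req/s: no online neighbours, lost.
No further crashes.

63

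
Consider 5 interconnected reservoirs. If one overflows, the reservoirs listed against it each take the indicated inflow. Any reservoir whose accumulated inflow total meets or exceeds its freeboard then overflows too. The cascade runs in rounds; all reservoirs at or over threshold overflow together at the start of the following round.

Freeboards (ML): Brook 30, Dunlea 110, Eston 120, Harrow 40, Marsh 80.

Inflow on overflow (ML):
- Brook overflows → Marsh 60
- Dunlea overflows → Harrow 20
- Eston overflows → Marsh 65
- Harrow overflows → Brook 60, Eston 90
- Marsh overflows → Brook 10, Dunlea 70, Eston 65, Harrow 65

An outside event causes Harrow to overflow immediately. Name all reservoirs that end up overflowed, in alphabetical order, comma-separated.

Brook, Harrow

Round 1 — Harrow overflows (initial).
  Brook: +60 → 60 ≥ 30
  Eston: +90 → 90 < 120
Round 2 — Brook overflows.
  Marsh: +60 → 60 < 80
No further overflows.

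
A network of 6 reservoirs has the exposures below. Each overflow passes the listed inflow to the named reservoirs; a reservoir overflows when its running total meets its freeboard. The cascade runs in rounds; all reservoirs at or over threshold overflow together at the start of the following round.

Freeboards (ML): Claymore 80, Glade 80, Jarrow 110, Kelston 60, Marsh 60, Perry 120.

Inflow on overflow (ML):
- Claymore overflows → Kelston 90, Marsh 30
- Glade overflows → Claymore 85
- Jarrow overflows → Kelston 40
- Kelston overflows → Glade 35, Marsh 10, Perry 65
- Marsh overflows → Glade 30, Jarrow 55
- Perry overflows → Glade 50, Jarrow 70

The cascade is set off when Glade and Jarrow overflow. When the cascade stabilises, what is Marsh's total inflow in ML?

Round 1 — Glade, Jarrow overflow (initial).
  Claymore: +85 → 85 ≥ 80
  Kelston: +40 → 40 < 60
Round 2 — Claymore overflows.
  Kelston: +90 → 130 ≥ 60
  Marsh: +30 → 30 < 60
Round 3 — Kelston overflows.
  Marsh: +10 → 40 < 60
  Perry: +65 → 65 < 120
No further overflows.

40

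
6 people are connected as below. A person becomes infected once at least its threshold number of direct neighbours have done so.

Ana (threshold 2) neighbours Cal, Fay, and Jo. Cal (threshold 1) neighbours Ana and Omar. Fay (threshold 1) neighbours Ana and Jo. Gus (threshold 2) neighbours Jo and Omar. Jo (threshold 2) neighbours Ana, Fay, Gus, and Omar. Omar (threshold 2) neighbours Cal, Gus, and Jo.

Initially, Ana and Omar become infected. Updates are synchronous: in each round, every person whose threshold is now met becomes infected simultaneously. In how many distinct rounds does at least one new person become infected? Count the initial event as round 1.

Round 1 — Ana, Omar become infected (initial).
Round 2 — checking thresholds:
  Cal: 2 of 2 neighbours ≥ 1, becomes infected.
  Fay: 1 of 2 neighbours ≥ 1, becomes infected.
  Gus: 1 of 2 neighbours < 2, not yet.
  Jo: 2 of 4 neighbours ≥ 2, becomes infected.
Round 3 — checking thresholds:
  Gus: 2 of 2 neighbours ≥ 2, becomes infected.
Round 4 — no new infections; cascade stops.

3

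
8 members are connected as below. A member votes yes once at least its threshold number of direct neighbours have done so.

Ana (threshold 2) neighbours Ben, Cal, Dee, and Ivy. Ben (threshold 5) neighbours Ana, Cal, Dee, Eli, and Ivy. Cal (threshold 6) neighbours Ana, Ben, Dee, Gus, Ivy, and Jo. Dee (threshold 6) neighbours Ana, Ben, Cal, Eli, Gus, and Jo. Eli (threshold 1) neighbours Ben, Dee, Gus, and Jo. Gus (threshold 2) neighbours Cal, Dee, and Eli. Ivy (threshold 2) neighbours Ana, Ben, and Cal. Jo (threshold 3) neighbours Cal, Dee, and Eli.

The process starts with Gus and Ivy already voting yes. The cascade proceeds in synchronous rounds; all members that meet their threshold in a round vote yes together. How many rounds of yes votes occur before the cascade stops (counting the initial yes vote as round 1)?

2

Round 1 — Gus, Ivy vote yes (initial).
Round 2 — checking thresholds:
  Ana: 1 of 4 neighbours < 2, not yet.
  Ben: 1 of 5 neighbours < 5, not yet.
  Cal: 2 of 6 neighbours < 6, not yet.
  Dee: 1 of 6 neighbours < 6, not yet.
  Eli: 1 of 4 neighbours ≥ 1, votes yes.
Round 3 — no new yes votes; cascade stops.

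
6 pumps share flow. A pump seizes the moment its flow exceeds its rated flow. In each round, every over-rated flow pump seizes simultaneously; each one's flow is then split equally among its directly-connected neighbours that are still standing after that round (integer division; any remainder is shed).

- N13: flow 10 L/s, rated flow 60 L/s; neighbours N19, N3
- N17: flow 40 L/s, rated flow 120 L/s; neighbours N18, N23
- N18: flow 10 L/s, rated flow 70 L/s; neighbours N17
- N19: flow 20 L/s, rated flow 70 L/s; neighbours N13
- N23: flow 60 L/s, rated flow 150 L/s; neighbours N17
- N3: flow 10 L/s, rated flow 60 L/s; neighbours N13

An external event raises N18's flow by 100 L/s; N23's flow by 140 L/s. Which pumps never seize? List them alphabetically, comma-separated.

N13, N19, N3

Round 1 — N18 at 110 > 70; N23 at 200 > 150. N18, N23 seize.
  N18 sheds 110 L/s to N17: 110 each.
    N17: 40+110 = 150 > 120
  N23 sheds 200 L/s to N17: 200 each.
    N17: 150+200 = 350 > 120
Round 2 — N17 seizes.
  N17 sheds 350 L/s: no online neighbours, lost.
No further seizures.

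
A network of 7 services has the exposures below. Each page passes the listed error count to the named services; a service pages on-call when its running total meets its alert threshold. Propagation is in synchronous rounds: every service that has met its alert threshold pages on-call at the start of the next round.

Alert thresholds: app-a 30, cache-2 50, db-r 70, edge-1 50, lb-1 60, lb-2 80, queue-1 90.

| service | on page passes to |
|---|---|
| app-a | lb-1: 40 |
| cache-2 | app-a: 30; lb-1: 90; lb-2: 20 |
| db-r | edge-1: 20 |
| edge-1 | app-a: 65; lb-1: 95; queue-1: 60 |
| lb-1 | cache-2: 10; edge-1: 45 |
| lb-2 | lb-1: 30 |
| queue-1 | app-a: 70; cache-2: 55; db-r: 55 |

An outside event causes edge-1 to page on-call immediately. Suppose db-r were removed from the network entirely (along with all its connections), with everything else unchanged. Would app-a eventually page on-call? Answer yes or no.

yes

With db-r removed:
Round 1 — edge-1 pages on-call (initial).
  app-a: +65 → 65 ≥ 30
  lb-1: +95 → 95 ≥ 60
  queue-1: +60 → 60 < 90
Round 2 — app-a, lb-1 page on-call.
  cache-2: +10 → 10 < 50
No further pages.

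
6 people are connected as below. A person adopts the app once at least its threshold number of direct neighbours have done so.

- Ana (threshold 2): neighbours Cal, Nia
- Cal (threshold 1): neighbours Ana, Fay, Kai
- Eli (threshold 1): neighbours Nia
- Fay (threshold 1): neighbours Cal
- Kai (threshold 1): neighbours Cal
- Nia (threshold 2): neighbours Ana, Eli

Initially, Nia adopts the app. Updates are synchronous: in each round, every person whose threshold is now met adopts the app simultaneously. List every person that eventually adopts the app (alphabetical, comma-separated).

Round 1 — Nia adopts the app (initial).
Round 2 — checking thresholds:
  Ana: 1 of 2 neighbours < 2, holds.
  Eli: 1 of 1 neighbours ≥ 1, adopts the app.
Round 3 — no new adoptions; cascade stops.

Eli, Nia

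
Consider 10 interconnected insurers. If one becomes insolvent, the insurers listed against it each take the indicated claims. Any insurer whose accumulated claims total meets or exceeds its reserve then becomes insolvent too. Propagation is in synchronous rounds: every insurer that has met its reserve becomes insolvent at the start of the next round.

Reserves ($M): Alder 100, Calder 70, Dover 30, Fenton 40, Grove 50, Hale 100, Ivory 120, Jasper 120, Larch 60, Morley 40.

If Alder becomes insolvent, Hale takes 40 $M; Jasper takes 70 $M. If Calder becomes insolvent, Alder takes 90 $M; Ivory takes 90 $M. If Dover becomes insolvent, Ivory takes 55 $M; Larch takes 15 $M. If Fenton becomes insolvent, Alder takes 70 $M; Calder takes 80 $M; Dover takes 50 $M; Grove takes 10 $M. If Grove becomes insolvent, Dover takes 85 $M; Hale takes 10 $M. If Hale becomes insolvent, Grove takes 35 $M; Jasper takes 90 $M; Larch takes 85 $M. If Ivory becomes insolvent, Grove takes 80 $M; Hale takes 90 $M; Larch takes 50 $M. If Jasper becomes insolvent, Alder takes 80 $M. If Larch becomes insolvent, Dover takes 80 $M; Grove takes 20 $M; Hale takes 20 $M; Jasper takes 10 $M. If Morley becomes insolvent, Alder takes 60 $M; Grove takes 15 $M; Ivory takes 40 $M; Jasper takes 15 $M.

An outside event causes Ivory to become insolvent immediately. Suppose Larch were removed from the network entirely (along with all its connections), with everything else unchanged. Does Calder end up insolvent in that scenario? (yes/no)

With Larch removed:
Round 1 — Ivory becomes insolvent (initial).
  Grove: +80 → 80 ≥ 50
  Hale: +90 → 90 < 100
Round 2 — Grove becomes insolvent.
  Dover: +85 → 85 ≥ 30
  Hale: +10 → 100 ≥ 100
Round 3 — Dover, Hale become insolvent.
  Jasper: +90 → 90 < 120
No further insolvencies.

no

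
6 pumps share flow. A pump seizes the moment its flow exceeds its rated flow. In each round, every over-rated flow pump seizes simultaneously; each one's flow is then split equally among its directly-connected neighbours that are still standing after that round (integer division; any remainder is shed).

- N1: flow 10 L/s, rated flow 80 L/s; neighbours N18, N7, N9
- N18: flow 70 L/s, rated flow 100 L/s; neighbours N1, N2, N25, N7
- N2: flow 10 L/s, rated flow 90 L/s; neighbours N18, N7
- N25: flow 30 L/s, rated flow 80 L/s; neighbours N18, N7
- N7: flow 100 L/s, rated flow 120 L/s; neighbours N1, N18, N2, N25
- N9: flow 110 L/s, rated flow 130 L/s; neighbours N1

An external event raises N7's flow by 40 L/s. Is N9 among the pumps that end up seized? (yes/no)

Round 1 — N7 at 140 > 120. N7 seizes.
  N7 sheds 140 L/s to N1, N18, N2, N25: 35 each.
    N1: 10+35 = 45 ≤ 80
    N18: 70+35 = 105 > 100
    N2: 10+35 = 45 ≤ 90
    N25: 30+35 = 65 ≤ 80
Round 2 — N18 seizes.
  N18 sheds 105 L/s to N1, N2, N25: 35 each.
    N1: 45+35 = 80 ≤ 80
    N2: 45+35 = 80 ≤ 90
    N25: 65+35 = 100 > 80
Round 3 — N25 seizes.
  N25 sheds 100 L/s: no online neighbours, lost.
No further seizures.

no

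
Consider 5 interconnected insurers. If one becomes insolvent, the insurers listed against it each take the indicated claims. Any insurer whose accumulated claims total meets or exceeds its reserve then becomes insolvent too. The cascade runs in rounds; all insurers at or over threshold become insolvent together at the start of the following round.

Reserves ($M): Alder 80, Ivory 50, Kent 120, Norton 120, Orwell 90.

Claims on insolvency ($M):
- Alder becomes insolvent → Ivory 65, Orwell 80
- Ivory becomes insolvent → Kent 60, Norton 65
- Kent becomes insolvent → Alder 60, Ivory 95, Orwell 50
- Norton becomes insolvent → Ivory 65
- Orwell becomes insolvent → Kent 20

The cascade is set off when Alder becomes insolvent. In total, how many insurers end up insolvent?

Round 1 — Alder becomes insolvent (initial).
  Ivory: +65 → 65 ≥ 50
  Orwell: +80 → 80 < 90
Round 2 — Ivory becomes insolvent.
  Kent: +60 → 60 < 120
  Norton: +65 → 65 < 120
No further insolvencies.

2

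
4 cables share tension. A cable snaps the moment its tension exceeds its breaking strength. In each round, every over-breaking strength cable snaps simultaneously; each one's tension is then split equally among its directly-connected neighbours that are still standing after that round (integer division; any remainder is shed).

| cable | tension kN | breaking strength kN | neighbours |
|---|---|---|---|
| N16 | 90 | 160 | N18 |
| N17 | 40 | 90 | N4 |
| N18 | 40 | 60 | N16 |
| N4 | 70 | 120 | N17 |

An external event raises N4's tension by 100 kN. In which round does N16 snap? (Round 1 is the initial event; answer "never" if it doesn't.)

never

Round 1 — N4 at 170 > 120. N4 snaps.
  N4 sheds 170 kN to N17: 170 each.
    N17: 40+170 = 210 > 90
Round 2 — N17 snaps.
  N17 sheds 210 kN: no online neighbours, lost.
No further breaks.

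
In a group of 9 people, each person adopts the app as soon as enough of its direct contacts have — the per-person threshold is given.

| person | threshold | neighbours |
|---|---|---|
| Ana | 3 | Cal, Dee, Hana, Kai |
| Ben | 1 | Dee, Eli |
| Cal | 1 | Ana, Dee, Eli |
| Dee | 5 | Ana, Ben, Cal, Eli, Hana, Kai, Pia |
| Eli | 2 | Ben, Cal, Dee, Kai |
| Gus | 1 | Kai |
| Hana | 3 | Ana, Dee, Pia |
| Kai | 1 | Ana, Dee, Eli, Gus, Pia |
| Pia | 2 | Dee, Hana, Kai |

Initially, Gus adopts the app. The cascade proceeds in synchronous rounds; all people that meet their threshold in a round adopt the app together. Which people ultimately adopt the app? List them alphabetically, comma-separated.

Gus, Kai

Round 1 — Gus adopts the app (initial).
Round 2 — checking thresholds:
  Kai: 1 of 5 neighbours ≥ 1, adopts the app.
Round 3 — no new adoptions; cascade stops.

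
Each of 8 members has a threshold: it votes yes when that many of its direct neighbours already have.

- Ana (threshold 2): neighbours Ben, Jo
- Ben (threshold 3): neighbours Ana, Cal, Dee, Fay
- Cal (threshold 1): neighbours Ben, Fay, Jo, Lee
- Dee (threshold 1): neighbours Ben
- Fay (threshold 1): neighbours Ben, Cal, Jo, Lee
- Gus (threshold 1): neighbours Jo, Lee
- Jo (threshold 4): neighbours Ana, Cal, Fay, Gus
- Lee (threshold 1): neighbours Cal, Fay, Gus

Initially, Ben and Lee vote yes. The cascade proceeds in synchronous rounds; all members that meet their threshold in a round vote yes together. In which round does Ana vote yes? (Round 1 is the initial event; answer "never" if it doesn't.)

never

Round 1 — Ben, Lee vote yes (initial).
Round 2 — checking thresholds:
  Ana: 1 of 2 neighbours < 2, below threshold.
  Cal: 2 of 4 neighbours ≥ 1, votes yes.
  Dee: 1 of 1 neighbours ≥ 1, votes yes.
  Fay: 2 of 4 neighbours ≥ 1, votes yes.
  Gus: 1 of 2 neighbours ≥ 1, votes yes.
Round 3 — no new yes votes; cascade stops.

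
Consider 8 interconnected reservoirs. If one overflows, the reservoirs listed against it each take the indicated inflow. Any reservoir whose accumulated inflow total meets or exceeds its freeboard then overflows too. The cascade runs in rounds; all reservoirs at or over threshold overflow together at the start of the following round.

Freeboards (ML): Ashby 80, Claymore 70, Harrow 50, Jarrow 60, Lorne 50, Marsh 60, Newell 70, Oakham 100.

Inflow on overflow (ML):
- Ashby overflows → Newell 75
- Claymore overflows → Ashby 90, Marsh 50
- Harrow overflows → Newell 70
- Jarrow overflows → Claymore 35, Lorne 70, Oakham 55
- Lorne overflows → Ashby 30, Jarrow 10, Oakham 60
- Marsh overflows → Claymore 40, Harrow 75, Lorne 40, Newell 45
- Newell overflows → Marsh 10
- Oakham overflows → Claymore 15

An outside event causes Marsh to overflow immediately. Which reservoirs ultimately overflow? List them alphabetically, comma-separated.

Harrow, Marsh, Newell

Round 1 — Marsh overflows (initial).
  Claymore: +40 → 40 < 70
  Harrow: +75 → 75 ≥ 50
  Lorne: +40 → 40 < 50
  Newell: +45 → 45 < 70
Round 2 — Harrow overflows.
  Newell: +70 → 115 ≥ 70
Round 3 — Newell overflows.
No further overflows.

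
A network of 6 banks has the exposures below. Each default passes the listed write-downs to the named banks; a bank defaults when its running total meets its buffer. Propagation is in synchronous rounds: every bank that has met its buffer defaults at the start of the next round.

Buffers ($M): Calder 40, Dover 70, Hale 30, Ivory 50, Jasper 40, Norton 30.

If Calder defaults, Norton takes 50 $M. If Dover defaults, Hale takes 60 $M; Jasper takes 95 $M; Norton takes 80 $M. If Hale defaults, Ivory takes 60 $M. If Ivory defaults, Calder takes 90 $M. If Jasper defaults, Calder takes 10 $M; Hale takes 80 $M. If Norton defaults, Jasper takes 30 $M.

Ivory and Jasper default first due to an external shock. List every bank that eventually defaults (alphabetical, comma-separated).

Round 1 — Ivory, Jasper default (initial).
  Calder: +90+10 → 100 ≥ 40
  Hale: +80 → 80 ≥ 30
Round 2 — Calder, Hale default.
  Norton: +50 → 50 ≥ 30
Round 3 — Norton defaults.
No further defaults.

Calder, Hale, Ivory, Jasper, Norton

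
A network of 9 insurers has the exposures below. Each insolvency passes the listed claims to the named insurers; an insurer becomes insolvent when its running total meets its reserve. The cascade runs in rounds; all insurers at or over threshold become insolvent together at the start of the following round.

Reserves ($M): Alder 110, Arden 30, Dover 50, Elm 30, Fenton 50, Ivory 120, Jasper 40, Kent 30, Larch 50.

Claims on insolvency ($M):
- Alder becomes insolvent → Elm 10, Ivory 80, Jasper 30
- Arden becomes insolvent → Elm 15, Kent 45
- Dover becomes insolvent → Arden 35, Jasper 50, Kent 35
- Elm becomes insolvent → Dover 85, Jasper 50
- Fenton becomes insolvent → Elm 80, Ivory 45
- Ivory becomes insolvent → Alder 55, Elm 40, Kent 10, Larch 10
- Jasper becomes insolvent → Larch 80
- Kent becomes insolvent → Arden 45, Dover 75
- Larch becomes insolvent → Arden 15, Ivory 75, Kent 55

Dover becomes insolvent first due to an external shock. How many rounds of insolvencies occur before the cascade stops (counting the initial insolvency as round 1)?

Round 1 — Dover becomes insolvent (initial).
  Arden: +35 → 35 ≥ 30
  Jasper: +50 → 50 ≥ 40
  Kent: +35 → 35 ≥ 30
Round 2 — Arden, Jasper, Kent become insolvent.
  Elm: +15 → 15 < 30
  Larch: +80 → 80 ≥ 50
Round 3 — Larch becomes insolvent.
  Ivory: +75 → 75 < 120
No further insolvencies.

3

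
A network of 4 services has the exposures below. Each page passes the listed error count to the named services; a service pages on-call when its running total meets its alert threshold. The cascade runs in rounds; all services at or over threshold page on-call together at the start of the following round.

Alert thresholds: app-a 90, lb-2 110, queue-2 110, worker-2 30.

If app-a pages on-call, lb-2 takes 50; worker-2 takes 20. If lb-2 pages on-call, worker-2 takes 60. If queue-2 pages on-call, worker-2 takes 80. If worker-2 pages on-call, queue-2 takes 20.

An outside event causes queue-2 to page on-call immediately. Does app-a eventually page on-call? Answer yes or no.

no

Round 1 — queue-2 pages on-call (initial).
  worker-2: +80 → 80 ≥ 30
Round 2 — worker-2 pages on-call.
No further pages.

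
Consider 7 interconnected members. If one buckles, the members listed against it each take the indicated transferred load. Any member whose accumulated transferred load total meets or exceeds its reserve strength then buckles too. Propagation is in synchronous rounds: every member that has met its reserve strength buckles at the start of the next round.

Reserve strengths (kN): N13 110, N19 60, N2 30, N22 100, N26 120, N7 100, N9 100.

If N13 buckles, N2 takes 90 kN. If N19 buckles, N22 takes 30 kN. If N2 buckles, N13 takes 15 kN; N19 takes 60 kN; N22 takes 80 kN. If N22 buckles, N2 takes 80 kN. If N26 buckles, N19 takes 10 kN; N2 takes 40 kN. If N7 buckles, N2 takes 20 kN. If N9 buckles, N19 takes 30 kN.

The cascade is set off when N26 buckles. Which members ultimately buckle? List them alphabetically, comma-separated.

Round 1 — N26 buckles (initial).
  N19: +10 → 10 < 60
  N2: +40 → 40 ≥ 30
Round 2 — N2 buckles.
  N13: +15 → 15 < 110
  N19: +60 → 70 ≥ 60
  N22: +80 → 80 < 100
Round 3 — N19 buckles.
  N22: +30 → 110 ≥ 100
Round 4 — N22 buckles.
No further bucklings.

N19, N2, N22, N26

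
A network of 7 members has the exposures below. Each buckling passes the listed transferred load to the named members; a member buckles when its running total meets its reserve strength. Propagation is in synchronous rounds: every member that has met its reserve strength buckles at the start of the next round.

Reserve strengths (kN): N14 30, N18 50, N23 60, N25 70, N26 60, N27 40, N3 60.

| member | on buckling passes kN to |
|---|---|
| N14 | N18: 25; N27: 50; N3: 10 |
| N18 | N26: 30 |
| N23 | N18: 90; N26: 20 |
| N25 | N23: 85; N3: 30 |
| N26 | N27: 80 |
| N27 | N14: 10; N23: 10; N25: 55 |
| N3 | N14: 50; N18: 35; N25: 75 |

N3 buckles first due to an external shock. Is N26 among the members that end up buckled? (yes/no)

no

Round 1 — N3 buckles (initial).
  N14: +50 → 50 ≥ 30
  N18: +35 → 35 < 50
  N25: +75 → 75 ≥ 70
Round 2 — N14, N25 buckle.
  N18: +25 → 60 ≥ 50
  N23: +85 → 85 ≥ 60
  N27: +50 → 50 ≥ 40
Round 3 — N18, N23, N27 buckle.
  N26: +30+20 → 50 < 60
No further bucklings.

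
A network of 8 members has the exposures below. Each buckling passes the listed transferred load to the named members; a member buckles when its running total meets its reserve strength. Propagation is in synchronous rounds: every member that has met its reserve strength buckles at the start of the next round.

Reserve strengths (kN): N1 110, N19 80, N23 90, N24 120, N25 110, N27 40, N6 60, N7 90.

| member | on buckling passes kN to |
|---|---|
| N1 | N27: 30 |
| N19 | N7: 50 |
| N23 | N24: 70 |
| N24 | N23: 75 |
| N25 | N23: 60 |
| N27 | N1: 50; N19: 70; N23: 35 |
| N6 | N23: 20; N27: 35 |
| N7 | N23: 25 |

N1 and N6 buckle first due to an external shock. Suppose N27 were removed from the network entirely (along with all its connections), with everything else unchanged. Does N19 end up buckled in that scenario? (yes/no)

With N27 removed:
Round 1 — N1, N6 buckle (initial).
  N23: +20 → 20 < 90
No further bucklings.

no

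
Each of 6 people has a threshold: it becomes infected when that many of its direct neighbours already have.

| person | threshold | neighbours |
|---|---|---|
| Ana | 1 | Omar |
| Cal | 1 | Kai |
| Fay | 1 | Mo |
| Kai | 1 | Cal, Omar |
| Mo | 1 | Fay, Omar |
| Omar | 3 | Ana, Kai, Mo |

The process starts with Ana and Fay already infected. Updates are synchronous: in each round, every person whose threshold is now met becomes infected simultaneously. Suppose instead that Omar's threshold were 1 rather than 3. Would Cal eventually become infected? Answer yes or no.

yes

With Omar's threshold at 1:
Round 1 — Ana, Fay become infected (initial).
Round 2 — checking thresholds:
  Mo: 1 of 2 neighbours ≥ 1, becomes infected.
  Omar: 1 of 3 neighbours ≥ 1, becomes infected.
Round 3 — checking thresholds:
  Kai: 1 of 2 neighbours ≥ 1, becomes infected.
Round 4 — checking thresholds:
  Cal: 1 of 1 neighbours ≥ 1, becomes infected.
Round 5 — no new infections; cascade stops.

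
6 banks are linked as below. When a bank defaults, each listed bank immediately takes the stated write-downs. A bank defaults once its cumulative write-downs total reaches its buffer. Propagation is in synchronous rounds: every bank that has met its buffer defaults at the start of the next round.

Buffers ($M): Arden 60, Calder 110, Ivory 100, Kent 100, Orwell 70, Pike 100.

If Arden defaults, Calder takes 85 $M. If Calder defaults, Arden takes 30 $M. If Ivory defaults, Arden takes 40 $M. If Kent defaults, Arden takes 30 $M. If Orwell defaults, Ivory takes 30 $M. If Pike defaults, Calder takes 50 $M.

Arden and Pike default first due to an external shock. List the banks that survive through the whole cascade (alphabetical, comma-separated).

Ivory, Kent, Orwell

Round 1 — Arden, Pike default (initial).
  Calder: +85+50 → 135 ≥ 110
Round 2 — Calder defaults.
No further defaults.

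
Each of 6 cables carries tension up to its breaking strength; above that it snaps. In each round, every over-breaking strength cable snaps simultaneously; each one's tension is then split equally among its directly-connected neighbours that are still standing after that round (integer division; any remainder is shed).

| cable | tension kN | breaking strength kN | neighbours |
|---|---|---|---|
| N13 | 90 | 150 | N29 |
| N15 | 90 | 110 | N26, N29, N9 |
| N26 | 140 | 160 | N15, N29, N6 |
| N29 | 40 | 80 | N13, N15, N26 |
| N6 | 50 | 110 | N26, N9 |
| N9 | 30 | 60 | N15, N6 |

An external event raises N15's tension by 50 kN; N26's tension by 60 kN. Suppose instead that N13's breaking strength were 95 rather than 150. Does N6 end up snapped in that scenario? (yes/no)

With N13's breaking strength at 95:
Round 1 — N15 at 140 > 110; N26 at 200 > 160. N15, N26 snap.
  N15 sheds 140 kN to N29, N9: 70 each.
    N29: 40+70 = 110 > 80
    N9: 30+70 = 100 > 60
  N26 sheds 200 kN to N29, N6: 100 each.
    N29: 110+100 = 210 > 80
    N6: 50+100 = 150 > 110
Round 2 — N29, N6, N9 snap.
  N29 sheds 210 kN to N13: 210 each.
    N13: 90+210 = 300 > 95
  N6 sheds 150 kN: no online neighbours, lost.
  N9 sheds 100 kN: no online neighbours, lost.
Round 3 — N13 snaps.
  N13 sheds 300 kN: no online neighbours, lost.
No further breaks.

yes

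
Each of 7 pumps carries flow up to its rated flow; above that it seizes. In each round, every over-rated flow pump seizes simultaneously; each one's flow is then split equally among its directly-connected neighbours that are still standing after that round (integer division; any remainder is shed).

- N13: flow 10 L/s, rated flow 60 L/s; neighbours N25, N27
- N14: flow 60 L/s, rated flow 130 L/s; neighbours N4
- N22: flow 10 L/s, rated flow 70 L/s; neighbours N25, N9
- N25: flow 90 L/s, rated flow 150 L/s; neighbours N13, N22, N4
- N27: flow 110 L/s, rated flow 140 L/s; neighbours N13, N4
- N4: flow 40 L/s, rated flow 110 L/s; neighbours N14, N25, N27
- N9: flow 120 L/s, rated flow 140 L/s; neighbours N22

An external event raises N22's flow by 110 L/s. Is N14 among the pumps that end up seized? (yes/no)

Round 1 — N22 at 120 > 70. N22 seizes.
  N22 sheds 120 L/s to N25, N9: 60 each.
    N25: 90+60 = 150 ≤ 150
    N9: 120+60 = 180 > 140
Round 2 — N9 seizes.
  N9 sheds 180 L/s: no online neighbours, lost.
No further seizures.

no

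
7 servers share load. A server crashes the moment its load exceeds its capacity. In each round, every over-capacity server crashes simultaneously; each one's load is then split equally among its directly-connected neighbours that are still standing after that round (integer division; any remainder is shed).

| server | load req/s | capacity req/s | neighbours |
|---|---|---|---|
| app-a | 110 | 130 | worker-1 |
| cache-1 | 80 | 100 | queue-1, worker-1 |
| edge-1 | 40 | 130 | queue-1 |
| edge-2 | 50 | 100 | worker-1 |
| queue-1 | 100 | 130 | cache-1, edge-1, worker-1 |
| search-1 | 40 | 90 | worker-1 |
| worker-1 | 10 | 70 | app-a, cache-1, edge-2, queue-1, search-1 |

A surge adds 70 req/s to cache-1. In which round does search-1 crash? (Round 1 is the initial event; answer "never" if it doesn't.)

never

Round 1 — cache-1 at 150 > 100. cache-1 crashes.
  cache-1 sheds 150 req/s to queue-1, worker-1: 75 each.
    queue-1: 100+75 = 175 > 130
    worker-1: 10+75 = 85 > 70
Round 2 — queue-1, worker-1 crash.
  queue-1 sheds 175 req/s to edge-1: 175 each.
    edge-1: 40+175 = 215 > 130
  worker-1 sheds 85 req/s to app-a, edge-2, search-1: 28 each (1 lost).
    app-a: 110+28 = 138 > 130
    edge-2: 50+28 = 78 ≤ 100
    search-1: 40+28 = 68 ≤ 90
Round 3 — app-a, edge-1 crash.
  app-a sheds 138 req/s: no online neighbours, lost.
  edge-1 sheds 215 req/s: no online neighbours, lost.
No further crashes.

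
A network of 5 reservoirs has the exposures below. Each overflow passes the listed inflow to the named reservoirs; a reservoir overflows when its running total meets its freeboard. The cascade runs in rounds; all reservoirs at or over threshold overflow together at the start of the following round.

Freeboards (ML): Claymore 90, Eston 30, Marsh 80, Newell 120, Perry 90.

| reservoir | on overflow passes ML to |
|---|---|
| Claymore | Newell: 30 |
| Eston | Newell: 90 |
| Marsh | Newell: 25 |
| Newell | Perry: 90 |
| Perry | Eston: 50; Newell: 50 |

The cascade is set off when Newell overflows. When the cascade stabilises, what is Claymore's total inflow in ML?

Round 1 — Newell overflows (initial).
  Perry: +90 → 90 ≥ 90
Round 2 — Perry overflows.
  Eston: +50 → 50 ≥ 30
Round 3 — Eston overflows.
No further overflows.

0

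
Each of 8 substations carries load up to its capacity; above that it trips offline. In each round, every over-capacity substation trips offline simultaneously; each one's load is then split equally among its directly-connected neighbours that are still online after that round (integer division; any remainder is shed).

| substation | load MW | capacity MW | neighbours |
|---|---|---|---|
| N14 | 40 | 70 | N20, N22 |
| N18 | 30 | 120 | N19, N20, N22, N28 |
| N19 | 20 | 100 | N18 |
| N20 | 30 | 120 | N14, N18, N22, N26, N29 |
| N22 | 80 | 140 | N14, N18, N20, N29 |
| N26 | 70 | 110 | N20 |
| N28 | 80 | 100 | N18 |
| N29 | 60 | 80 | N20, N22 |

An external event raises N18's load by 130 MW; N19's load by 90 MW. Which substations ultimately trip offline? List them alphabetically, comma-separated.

Round 1 — N18 at 160 > 120; N19 at 110 > 100. N18, N19 trip offline.
  N18 sheds 160 MW to N20, N22, N28: 53 each (1 lost).
    N20: 30+53 = 83 ≤ 120
    N22: 80+53 = 133 ≤ 140
    N28: 80+53 = 133 > 100
  N19 sheds 110 MW: no online neighbours, lost.
Round 2 — N28 trips offline.
  N28 sheds 133 MW: no online neighbours, lost.
No further trips.

N18, N19, N28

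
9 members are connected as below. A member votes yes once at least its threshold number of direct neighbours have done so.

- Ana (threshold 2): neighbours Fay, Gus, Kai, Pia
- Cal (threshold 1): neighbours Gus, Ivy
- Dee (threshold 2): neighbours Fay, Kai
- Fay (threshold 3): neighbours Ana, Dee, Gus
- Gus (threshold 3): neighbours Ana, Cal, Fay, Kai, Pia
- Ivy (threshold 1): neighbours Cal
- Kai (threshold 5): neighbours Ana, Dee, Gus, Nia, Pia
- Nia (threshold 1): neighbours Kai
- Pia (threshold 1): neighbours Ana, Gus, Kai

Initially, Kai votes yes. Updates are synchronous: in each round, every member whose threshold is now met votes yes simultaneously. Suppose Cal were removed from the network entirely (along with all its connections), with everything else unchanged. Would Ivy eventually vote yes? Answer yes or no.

With Cal removed:
Round 1 — Kai votes yes (initial).
Round 2 — checking thresholds:
  Ana: 1 of 4 neighbours < 2, not yet.
  Dee: 1 of 2 neighbours < 2, not yet.
  Gus: 1 of 4 neighbours < 3, not yet.
  Nia: 1 of 1 neighbours ≥ 1, votes yes.
  Pia: 1 of 3 neighbours ≥ 1, votes yes.
Round 3 — checking thresholds:
  Ana: 2 of 4 neighbours ≥ 2, votes yes.
  Dee: 1 of 2 neighbours < 2, not yet.
  Gus: 2 of 4 neighbours < 3, not yet.
Round 4 — checking thresholds:
  Dee: 1 of 2 neighbours < 2, not yet.
  Fay: 1 of 3 neighbours < 3, not yet.
  Gus: 3 of 4 neighbours ≥ 3, votes yes.
Round 5 — no new yes votes; cascade stops.

no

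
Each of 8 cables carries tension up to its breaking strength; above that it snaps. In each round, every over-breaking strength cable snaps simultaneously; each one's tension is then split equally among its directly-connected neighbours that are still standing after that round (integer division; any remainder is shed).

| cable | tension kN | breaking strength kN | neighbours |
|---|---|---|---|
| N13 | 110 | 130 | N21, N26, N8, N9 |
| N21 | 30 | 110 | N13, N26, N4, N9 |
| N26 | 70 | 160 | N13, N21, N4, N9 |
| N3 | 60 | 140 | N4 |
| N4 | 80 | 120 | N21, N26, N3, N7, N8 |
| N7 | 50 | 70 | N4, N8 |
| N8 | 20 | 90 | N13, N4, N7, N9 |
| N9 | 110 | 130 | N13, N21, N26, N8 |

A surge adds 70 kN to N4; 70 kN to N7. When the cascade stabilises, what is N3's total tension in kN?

Round 1 — N4 at 150 > 120; N7 at 120 > 70. N4, N7 snap.
  N4 sheds 150 kN to N21, N26, N3, N8: 37 each (2 lost).
    N21: 30+37 = 67 ≤ 110
    N26: 70+37 = 107 ≤ 160
    N3: 60+37 = 97 ≤ 140
    N8: 20+37 = 57 ≤ 90
  N7 sheds 120 kN to N8: 120 each.
    N8: 57+120 = 177 > 90
Round 2 — N8 snaps.
  N8 sheds 177 kN to N13, N9: 88 each (1 lost).
    N13: 110+88 = 198 > 130
    N9: 110+88 = 198 > 130
Round 3 — N13, N9 snap.
  N13 sheds 198 kN to N21, N26: 99 each.
    N21: 67+99 = 166 > 110
    N26: 107+99 = 206 > 160
  N9 sheds 198 kN to N21, N26: 99 each.
    N21: 166+99 = 265 > 110
    N26: 206+99 = 305 > 160
Round 4 — N21, N26 snap.
  N21 sheds 265 kN: no online neighbours, lost.
  N26 sheds 305 kN: no online neighbours, lost.
No further breaks.

97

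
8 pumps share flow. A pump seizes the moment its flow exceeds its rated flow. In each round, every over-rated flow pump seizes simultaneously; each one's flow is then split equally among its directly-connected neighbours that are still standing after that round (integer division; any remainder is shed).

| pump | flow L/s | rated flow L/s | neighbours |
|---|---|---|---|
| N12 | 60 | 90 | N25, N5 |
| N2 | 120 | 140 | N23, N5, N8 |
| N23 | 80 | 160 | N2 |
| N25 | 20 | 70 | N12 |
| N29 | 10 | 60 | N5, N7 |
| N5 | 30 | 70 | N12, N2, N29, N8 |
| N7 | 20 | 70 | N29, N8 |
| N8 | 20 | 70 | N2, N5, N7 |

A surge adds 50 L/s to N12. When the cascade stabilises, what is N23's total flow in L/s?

Round 1 — N12 at 110 > 90. N12 seizes.
  N12 sheds 110 L/s to N25, N5: 55 each.
    N25: 20+55 = 75 > 70
    N5: 30+55 = 85 > 70
Round 2 — N25, N5 seize.
  N25 sheds 75 L/s: no online neighbours, lost.
  N5 sheds 85 L/s to N2, N29, N8: 28 each (1 lost).
    N2: 120+28 = 148 > 140
    N29: 10+28 = 38 ≤ 60
    N8: 20+28 = 48 ≤ 70
Round 3 — N2 seizes.
  N2 sheds 148 L/s to N23, N8: 74 each.
    N23: 80+74 = 154 ≤ 160
    N8: 48+74 = 122 > 70
Round 4 — N8 seizes.
  N8 sheds 122 L/s to N7: 122 each.
    N7: 20+122 = 142 > 70
Round 5 — N7 seizes.
  N7 sheds 142 L/s to N29: 142 each.
    N29: 38+142 = 180 > 60
Round 6 — N29 seizes.
  N29 sheds 180 L/s: no online neighbours, lost.
No further seizures.

154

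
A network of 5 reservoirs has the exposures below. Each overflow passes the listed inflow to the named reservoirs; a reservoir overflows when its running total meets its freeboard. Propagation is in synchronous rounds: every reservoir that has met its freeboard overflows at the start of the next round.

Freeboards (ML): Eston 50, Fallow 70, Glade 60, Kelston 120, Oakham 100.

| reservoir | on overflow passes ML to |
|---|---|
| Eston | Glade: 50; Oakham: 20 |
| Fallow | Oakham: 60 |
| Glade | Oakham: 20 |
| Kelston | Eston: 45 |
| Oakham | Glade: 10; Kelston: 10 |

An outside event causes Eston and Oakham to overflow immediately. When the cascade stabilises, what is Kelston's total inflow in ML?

10

Round 1 — Eston, Oakham overflow (initial).
  Glade: +50+10 → 60 ≥ 60
  Kelston: +10 → 10 < 120
Round 2 — Glade overflows.
No further overflows.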